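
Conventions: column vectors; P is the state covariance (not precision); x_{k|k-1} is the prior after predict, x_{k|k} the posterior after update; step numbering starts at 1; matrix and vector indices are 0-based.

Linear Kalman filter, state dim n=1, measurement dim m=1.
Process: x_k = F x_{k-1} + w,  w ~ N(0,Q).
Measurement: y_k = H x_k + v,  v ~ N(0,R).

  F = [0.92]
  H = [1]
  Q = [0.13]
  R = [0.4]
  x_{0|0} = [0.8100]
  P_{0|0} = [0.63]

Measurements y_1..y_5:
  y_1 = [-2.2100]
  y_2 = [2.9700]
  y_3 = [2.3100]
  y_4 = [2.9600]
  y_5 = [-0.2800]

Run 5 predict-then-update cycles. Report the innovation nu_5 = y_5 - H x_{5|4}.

step 1: x^-=[0.7452]  P^-=[0.6632]  S=[1.0632]  K=[0.6238]  nu=[-2.9552]  x^+=[-1.0982]  P^+=[0.2495]
step 2: x^-=[-1.0104]  P^-=[0.3412]  S=[0.7412]  K=[0.4603]  nu=[3.9804]  x^+=[0.8219]  P^+=[0.1841]
step 3: x^-=[0.7562]  P^-=[0.2858]  S=[0.6858]  K=[0.4168]  nu=[1.5538]  x^+=[1.4038]  P^+=[0.1667]
step 4: x^-=[1.2915]  P^-=[0.2711]  S=[0.6711]  K=[0.4040]  nu=[1.6685]  x^+=[1.9655]  P^+=[0.1616]
step 5: x^-=[1.8083]  P^-=[0.2668]  S=[0.6668]  K=[0.4001]  nu=[-2.0883]  x^+=[0.9728]  P^+=[0.1600]

innov = [-2.0883]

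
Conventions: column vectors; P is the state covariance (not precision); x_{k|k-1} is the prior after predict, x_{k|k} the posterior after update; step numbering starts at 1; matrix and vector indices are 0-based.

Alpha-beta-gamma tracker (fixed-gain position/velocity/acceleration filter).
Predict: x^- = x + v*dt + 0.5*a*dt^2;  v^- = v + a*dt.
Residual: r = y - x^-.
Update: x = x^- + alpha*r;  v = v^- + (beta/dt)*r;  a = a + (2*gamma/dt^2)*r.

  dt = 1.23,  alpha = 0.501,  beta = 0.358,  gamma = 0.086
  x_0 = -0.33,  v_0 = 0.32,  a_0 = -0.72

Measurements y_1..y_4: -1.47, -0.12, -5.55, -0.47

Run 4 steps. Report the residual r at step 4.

resid = 7.5867

step 1: x_pred=-0.4810  r=-0.9890  x^+=-0.9765  v^+=-0.8534  a^+=-0.8324
step 2: x_pred=-2.6559  r=2.5359  x^+=-1.3854  v^+=-1.1392  a^+=-0.5441
step 3: x_pred=-3.1983  r=-2.3517  x^+=-4.3765  v^+=-2.4930  a^+=-0.8115
step 4: x_pred=-8.0567  r=7.5867  x^+=-4.2558  v^+=-1.2829  a^+=0.0510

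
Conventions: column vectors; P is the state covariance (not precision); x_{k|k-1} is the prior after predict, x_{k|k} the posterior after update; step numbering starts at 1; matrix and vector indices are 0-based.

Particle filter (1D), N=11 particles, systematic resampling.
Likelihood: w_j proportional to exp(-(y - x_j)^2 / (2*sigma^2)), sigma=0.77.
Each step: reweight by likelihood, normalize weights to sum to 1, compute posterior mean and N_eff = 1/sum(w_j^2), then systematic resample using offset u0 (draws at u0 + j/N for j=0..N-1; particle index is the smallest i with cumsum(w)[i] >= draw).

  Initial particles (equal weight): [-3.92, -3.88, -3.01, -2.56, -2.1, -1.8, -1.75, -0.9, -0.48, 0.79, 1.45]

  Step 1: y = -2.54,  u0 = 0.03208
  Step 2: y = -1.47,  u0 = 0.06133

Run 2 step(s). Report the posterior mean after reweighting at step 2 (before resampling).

step 1: w=[0.0451, 0.0494, 0.1864, 0.2245, 0.1908, 0.1415, 0.1327, 0.0232, 0.0063, 0.0000, 0.0000]  mean=-2.4159  Neff=6.0878  idx=[0, 2, 2, 3, 3, 3, 4, 4, 5, 6, 6]
step 2: w=[0.0011, 0.0242, 0.0242, 0.0656, 0.0656, 0.0656, 0.1279, 0.1279, 0.1631, 0.1673, 0.1673]  mean=-2.0706  Neff=7.7271  idx=[3, 4, 5, 6, 7, 8, 8, 9, 9, 10, 10]

post_mean = -2.0706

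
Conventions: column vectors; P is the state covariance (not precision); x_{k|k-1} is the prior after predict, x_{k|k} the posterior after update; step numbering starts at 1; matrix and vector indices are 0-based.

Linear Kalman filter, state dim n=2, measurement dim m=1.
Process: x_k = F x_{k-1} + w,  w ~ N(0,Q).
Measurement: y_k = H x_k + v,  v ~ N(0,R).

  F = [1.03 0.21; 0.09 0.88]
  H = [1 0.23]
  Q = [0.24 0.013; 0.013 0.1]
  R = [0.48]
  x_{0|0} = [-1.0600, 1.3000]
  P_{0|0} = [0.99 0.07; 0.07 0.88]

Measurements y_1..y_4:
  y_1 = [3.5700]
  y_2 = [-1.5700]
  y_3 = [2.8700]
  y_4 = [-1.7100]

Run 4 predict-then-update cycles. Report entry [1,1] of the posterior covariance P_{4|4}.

P_post[1,1] = 0.4180

step 1: x^-=[-0.8188, 1.0486]  P^-=[1.3594 0.3322; 0.3322 0.8006]  S=[2.0345]  K=[0.7057; 0.2538]  nu=[4.1476]  x^+=[2.1082, 2.1011]  P^+=[0.3461 -0.0322; -0.0322 0.6696]
step 2: x^-=[2.6127, 2.0387]  P^-=[0.6228 0.1390; 0.1390 0.6162]  S=[1.1994]  K=[0.5460; 0.2341]  nu=[-4.6516]  x^+=[0.0731, 0.9498]  P^+=[0.2653 -0.0142; -0.0142 0.5505]
step 3: x^-=[0.2748, 0.8424]  P^-=[0.5396 0.1261; 0.1261 0.5262]  S=[1.1055]  K=[0.5144; 0.2236]  nu=[2.4014]  x^+=[1.5100, 1.3794]  P^+=[0.2471 -0.0010; -0.0010 0.4709]
step 4: x^-=[1.8450, 1.3497]  P^-=[0.5225 0.1220; 0.1220 0.4665]  S=[1.0833]  K=[0.5082; 0.2117]  nu=[-3.8654]  x^+=[-0.1195, 0.5315]  P^+=[0.2427 0.0055; 0.0055 0.4180]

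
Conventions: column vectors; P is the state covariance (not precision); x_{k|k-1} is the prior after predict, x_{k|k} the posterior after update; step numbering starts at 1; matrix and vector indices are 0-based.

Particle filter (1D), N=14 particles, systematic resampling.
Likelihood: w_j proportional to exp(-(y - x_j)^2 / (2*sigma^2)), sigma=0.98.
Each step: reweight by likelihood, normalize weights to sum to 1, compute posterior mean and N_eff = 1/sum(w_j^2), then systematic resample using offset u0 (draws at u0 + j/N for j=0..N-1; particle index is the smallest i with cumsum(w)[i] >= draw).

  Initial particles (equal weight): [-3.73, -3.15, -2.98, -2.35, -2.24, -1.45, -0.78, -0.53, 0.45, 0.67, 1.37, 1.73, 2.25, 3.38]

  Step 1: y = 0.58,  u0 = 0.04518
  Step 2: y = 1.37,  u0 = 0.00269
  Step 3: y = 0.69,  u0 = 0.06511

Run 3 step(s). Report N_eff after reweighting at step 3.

N_eff = 12.8808

step 1: w=[0.0000, 0.0002, 0.0003, 0.0025, 0.0035, 0.0259, 0.0845, 0.1165, 0.2194, 0.2204, 0.1599, 0.1112, 0.0518, 0.0037]  mean=0.6066  Neff=6.2980  idx=[6, 6, 7, 8, 8, 8, 9, 9, 9, 10, 10, 10, 11, 12]
step 2: w=[0.0098, 0.0098, 0.0166, 0.0700, 0.0700, 0.0700, 0.0843, 0.0843, 0.0843, 0.1088, 0.1088, 0.1088, 0.1017, 0.0727]  mean=1.0266  Neff=11.4104  idx=[0, 3, 4, 5, 6, 7, 8, 9, 9, 10, 11, 11, 12, 13]
step 3: w=[0.0295, 0.0881, 0.0881, 0.0881, 0.0908, 0.0908, 0.0908, 0.0714, 0.0714, 0.0714, 0.0714, 0.0714, 0.0517, 0.0256]  mean=0.9140  Neff=12.8808  idx=[1, 2, 3, 3, 4, 5, 6, 6, 7, 8, 9, 10, 11, 13]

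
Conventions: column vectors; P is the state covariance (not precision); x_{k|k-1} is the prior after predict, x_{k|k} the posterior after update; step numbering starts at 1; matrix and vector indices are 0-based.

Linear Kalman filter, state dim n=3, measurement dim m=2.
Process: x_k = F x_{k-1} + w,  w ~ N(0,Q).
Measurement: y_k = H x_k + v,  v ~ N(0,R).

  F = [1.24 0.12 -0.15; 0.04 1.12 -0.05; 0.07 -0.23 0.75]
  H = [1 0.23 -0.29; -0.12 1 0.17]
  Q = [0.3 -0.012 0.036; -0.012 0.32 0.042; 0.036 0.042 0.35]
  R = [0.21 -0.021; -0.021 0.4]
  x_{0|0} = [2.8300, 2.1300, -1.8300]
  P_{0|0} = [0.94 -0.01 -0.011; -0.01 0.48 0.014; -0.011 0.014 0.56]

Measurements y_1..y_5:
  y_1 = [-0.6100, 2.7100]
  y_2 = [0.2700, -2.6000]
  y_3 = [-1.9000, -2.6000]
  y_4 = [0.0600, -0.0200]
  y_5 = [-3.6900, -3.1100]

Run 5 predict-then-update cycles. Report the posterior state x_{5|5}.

x_post = [-2.2480, -2.6245, 0.2592]

step 1: x^-=[4.0393, 2.5903, -1.6643]  P^-=[1.7655 0.0877 0.0357; 0.0877 0.9226 -0.0891; 0.0357 -0.0891 0.6893]  S=[2.1137 0.0603; 0.0603 1.3151]  K=[0.8435 -0.1285; 0.1348 0.6758; -0.0880 0.0221]  nu=[-5.7277, 0.8873]  x^+=[-0.9062, 2.4178, -1.1407]  P^+=[0.2528 -0.0718 0.1946; -0.0718 0.2725 -0.0803; 0.1946 -0.0803 0.6726]
step 2: x^-=[-0.6625, 2.7287, -1.4750]  P^-=[0.6169 -0.0572 0.1635; -0.0572 0.6657 -0.1209; 0.1635 -0.1209 0.7944]  S=[0.8239 0.0272; 0.0272 1.0635]  K=[0.6790 -0.1146; 0.1389 0.6095; -0.1148 -0.0022]  nu=[-0.1228, -5.1574]  x^+=[-0.1551, -0.4321, -1.4495]  P^+=[0.2273 -0.0714 0.2272; -0.0714 0.2501 -0.1044; 0.2272 -0.1044 0.7835]
step 3: x^-=[-0.0267, -0.4176, -0.9986]  P^-=[0.5687 -0.0581 0.1763; -0.0581 0.6404 -0.1390; 0.1763 -0.1390 0.8673]  S=[0.7751 0.0298; 0.0298 1.0331]  K=[0.6549 -0.1121; 0.1441 0.5996; -0.1379 -0.0083]  nu=[-2.0668, -2.0158]  x^+=[-1.1541, -1.9240, -0.6968]  P^+=[0.2277 -0.0729 0.2451; -0.0729 0.2478 -0.1159; 0.2451 -0.1159 0.8524]
step 4: x^-=[-1.5575, -2.1662, -0.1609]  P^-=[0.5642 -0.0592 0.1841; -0.0592 0.6388 -0.1504; 0.1841 -0.1504 0.9118]  S=[0.7707 0.0312; 0.0312 1.0288]  K=[0.6497 -0.1126; 0.1462 0.5985; -0.1485 -0.0125]  nu=[2.0691, 1.9867]  x^+=[-0.4370, -0.6746, -0.4931]  P^+=[0.2304 -0.0747 0.2568; -0.0747 0.2483 -0.1231; 0.2568 -0.1231 0.8945]
step 5: x^-=[-0.5488, -0.7484, -0.2453]  P^-=[0.5647 -0.0606 0.1900; -0.0606 0.6401 -0.1581; 0.1900 -0.1581 0.9393]  S=[0.7706 0.0318; 0.0318 1.0285]  K=[0.6479 -0.1134; 0.1472 0.5988; -0.1535 -0.0159]  nu=[-3.0402, -2.3858]  x^+=[-2.2480, -2.6245, 0.2592]  P^+=[0.2326 -0.0760 0.2645; -0.0760 0.2491 -0.1279; 0.2645 -0.1279 0.9207]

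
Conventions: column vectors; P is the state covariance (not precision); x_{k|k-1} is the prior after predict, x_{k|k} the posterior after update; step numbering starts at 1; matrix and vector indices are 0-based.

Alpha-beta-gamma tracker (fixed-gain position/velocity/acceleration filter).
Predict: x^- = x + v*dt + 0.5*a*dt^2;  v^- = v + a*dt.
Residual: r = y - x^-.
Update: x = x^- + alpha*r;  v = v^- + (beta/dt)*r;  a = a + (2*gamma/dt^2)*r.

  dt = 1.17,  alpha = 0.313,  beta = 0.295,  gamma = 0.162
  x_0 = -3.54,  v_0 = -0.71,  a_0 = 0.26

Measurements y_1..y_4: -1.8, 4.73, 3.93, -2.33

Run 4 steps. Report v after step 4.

v_post = 4.6361

step 1: x_pred=-4.1927  r=2.3927  x^+=-3.4438  v^+=0.1975  a^+=0.8263
step 2: x_pred=-2.6472  r=7.3772  x^+=-0.3381  v^+=3.0244  a^+=2.5724
step 3: x_pred=4.9611  r=-1.0311  x^+=4.6383  v^+=5.7741  a^+=2.3284
step 4: x_pred=12.9877  r=-15.3177  x^+=8.1933  v^+=4.6361  a^+=-1.2971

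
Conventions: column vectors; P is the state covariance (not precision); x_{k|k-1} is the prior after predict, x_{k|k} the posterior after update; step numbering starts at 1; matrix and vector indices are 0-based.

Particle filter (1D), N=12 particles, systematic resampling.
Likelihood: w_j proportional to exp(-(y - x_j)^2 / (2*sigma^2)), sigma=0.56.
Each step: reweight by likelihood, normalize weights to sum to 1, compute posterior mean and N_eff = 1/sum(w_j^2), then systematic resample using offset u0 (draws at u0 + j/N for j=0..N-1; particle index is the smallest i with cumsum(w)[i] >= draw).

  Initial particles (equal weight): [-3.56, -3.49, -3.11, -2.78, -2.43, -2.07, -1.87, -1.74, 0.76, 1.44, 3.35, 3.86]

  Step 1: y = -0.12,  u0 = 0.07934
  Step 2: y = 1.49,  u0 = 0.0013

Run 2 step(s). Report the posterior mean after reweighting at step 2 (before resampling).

step 1: w=[0.0000, 0.0000, 0.0000, 0.0000, 0.0006, 0.0069, 0.0225, 0.0452, 0.8635, 0.0613, 0.0000, 0.0000]  mean=0.6079  Neff=1.3299  idx=[8, 8, 8, 8, 8, 8, 8, 8, 8, 8, 8, 9]
step 2: w=[0.0750, 0.0750, 0.0750, 0.0750, 0.0750, 0.0750, 0.0750, 0.0750, 0.0750, 0.0750, 0.0750, 0.1748]  mean=0.8788  Neff=10.8163  idx=[0, 1, 2, 3, 4, 5, 6, 7, 8, 10, 11, 11]

post_mean = 0.8788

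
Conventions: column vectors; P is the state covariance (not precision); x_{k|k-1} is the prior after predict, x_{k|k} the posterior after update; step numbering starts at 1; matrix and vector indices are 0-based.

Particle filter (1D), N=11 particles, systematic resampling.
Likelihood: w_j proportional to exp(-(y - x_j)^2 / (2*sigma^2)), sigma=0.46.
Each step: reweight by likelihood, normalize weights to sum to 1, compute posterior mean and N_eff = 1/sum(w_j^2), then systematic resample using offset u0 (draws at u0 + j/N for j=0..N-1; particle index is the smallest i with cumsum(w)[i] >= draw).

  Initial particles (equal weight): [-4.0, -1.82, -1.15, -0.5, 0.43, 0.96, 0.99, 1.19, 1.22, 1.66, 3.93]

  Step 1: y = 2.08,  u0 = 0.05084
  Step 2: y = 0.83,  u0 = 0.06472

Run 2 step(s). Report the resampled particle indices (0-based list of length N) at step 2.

resampled_idx = [0, 0, 1, 1, 2, 2, 3, 4, 6, 8, 10]

step 1: w=[0.0000, 0.0000, 0.0000, 0.0000, 0.0015, 0.0469, 0.0548, 0.1397, 0.1582, 0.5986, 0.0003]  mean=1.4540  Neff=2.4503  idx=[6, 7, 7, 8, 9, 9, 9, 9, 9, 9, 9]
step 2: w=[0.2098, 0.1641, 0.1641, 0.1556, 0.0438, 0.0438, 0.0438, 0.0438, 0.0438, 0.0438, 0.0438]  mean=1.2967  Neff=7.3798  idx=[0, 0, 1, 1, 2, 2, 3, 4, 6, 8, 10]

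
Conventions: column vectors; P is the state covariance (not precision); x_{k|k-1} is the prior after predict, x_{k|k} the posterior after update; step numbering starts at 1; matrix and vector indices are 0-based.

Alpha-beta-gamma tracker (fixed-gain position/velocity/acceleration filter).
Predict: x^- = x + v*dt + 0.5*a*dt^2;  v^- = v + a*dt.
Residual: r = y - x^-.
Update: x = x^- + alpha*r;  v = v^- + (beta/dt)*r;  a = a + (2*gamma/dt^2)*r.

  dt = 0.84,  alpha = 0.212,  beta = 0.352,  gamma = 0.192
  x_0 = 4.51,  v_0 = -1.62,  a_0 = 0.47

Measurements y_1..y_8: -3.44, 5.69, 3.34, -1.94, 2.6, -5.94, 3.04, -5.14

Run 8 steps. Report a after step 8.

a_post = -9.5273

step 1: x_pred=3.3150  r=-6.7550  x^+=1.8830  v^+=-4.0559  a^+=-3.2062
step 2: x_pred=-2.6551  r=8.3451  x^+=-0.8860  v^+=-3.2521  a^+=1.3354
step 3: x_pred=-3.1466  r=6.4866  x^+=-1.7714  v^+=0.5878  a^+=4.8655
step 4: x_pred=0.4389  r=-2.3789  x^+=-0.0654  v^+=3.6780  a^+=3.5709
step 5: x_pred=4.2838  r=-1.6838  x^+=3.9269  v^+=5.9719  a^+=2.6545
step 6: x_pred=9.8797  r=-15.8197  x^+=6.5260  v^+=1.5724  a^+=-5.9549
step 7: x_pred=5.7459  r=-2.7059  x^+=5.1722  v^+=-4.5636  a^+=-7.4275
step 8: x_pred=-1.2816  r=-3.8584  x^+=-2.0996  v^+=-12.4195  a^+=-9.5273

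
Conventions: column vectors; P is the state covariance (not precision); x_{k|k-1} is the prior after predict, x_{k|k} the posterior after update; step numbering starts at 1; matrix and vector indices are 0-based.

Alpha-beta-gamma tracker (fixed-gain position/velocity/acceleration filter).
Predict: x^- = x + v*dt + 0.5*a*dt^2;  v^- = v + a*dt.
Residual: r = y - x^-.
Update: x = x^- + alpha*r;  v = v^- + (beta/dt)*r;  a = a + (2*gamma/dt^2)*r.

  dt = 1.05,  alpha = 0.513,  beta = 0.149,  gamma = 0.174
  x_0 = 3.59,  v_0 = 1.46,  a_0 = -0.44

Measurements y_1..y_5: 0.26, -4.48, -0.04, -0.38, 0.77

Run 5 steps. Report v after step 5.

v_post = -3.4846

step 1: x_pred=4.8804  r=-4.6204  x^+=2.5102  v^+=0.3423  a^+=-1.8984
step 2: x_pred=1.8231  r=-6.3031  x^+=-1.4104  v^+=-2.5455  a^+=-3.8880
step 3: x_pred=-6.2264  r=6.1864  x^+=-3.0528  v^+=-5.7500  a^+=-1.9353
step 4: x_pred=-10.1570  r=9.7770  x^+=-5.1414  v^+=-6.3946  a^+=1.1508
step 5: x_pred=-11.2214  r=11.9914  x^+=-5.0698  v^+=-3.4846  a^+=4.9358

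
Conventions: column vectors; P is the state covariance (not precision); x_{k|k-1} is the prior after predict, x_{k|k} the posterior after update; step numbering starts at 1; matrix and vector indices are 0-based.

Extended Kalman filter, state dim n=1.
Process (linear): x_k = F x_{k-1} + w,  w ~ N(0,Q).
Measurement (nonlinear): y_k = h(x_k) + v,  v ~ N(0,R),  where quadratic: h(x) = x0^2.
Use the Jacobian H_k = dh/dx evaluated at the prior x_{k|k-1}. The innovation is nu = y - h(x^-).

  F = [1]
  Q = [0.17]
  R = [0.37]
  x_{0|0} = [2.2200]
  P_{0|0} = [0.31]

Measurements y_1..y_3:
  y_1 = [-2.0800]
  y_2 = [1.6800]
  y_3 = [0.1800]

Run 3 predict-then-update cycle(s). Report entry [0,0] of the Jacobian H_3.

step 1: x^-=[2.2200]  P^-=[0.4800]  H_jac=[4.4400]  S=[9.8325]  K=[0.2167]  nu=[-7.0084]  x^+=[0.7009]  P^+=[0.0181]
step 2: x^-=[0.7009]  P^-=[0.1881]  H_jac=[1.4019]  S=[0.7396]  K=[0.3565]  nu=[1.1887]  x^+=[1.1247]  P^+=[0.0941]
step 3: x^-=[1.1247]  P^-=[0.2641]  H_jac=[2.2493]  S=[1.7061]  K=[0.3482]  nu=[-1.0849]  x^+=[0.7470]  P^+=[0.0573]

H_jac[0,0] = 2.2493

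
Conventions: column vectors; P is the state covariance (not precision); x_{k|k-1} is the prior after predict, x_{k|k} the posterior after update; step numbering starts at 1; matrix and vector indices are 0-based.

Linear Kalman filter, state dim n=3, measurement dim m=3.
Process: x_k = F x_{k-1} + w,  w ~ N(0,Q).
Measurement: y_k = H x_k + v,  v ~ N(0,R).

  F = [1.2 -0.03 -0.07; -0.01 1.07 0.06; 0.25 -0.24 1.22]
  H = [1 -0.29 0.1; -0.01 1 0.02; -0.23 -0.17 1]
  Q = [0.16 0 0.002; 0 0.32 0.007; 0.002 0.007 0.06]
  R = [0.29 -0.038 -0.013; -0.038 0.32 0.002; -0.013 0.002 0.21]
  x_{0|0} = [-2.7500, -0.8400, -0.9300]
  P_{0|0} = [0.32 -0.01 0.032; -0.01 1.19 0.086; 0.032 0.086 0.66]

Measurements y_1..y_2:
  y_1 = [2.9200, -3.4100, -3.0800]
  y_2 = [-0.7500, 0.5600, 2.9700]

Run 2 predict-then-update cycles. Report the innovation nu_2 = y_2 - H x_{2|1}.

innov = [-2.5303, 4.1521, 5.2230]

step 1: x^-=[-3.2097, -0.9271, -1.6205]  P^-=[0.6208 -0.0619 0.0977; -0.0619 1.6961 -0.1427; 0.0977 -0.1427 1.1012]  S=[1.1282 -0.6075 0.1836; -0.6075 2.0121 -0.3923; 0.1836 -0.3923 1.3918]  K=[0.6701 0.1559 -0.0693; -0.0556 0.8128 -0.0630; 0.1689 0.1489 0.8122]  nu=[6.0229, -2.4826, -2.3553]  x^+=[0.6022, -3.1312, -2.8859]  P^+=[0.1942 0.0257 0.0261; 0.0257 0.2615 0.0395; 0.0261 0.0395 0.1814]
step 2: x^-=[1.0186, -3.5295, -2.6188]  P^-=[0.4346 0.0204 0.0760; 0.0204 0.6246 0.0106; 0.0760 0.0106 0.3469]  S=[0.7834 -0.1999 0.0214; -0.1999 0.9448 -0.0914; 0.0214 -0.0914 0.5609]  K=[0.5939 0.1395 -0.0488; -0.0369 0.6463 -0.0720; 0.1483 0.1068 0.5957]  nu=[-2.5303, 4.1521, 5.2230]  x^+=[-0.1598, -1.1282, 0.5610]  P^+=[0.1717 0.0232 0.0257; 0.0232 0.2078 0.0273; 0.0257 0.0273 0.1340]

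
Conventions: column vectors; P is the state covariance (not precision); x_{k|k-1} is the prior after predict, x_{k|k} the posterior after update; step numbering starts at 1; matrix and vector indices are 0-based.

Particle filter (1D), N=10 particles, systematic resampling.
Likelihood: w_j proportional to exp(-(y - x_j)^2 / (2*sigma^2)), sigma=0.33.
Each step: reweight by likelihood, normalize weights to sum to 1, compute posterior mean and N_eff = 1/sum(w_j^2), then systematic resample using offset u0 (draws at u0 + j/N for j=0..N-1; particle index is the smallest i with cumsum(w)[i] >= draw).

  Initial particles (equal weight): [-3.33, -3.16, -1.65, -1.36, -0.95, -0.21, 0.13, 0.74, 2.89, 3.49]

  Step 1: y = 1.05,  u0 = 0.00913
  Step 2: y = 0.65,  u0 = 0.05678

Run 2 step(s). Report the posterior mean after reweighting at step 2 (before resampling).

post_mean = 0.7203

step 1: w=[0.0000, 0.0000, 0.0000, 0.0000, 0.0000, 0.0010, 0.0309, 0.9681, 0.0000, 0.0000]  mean=0.7202  Neff=1.0659  idx=[6, 7, 7, 7, 7, 7, 7, 7, 7, 7]
step 2: w=[0.0322, 0.1075, 0.1075, 0.1075, 0.1075, 0.1075, 0.1075, 0.1075, 0.1075, 0.1075]  mean=0.7203  Neff=9.5147  idx=[1, 2, 3, 4, 4, 5, 6, 7, 8, 9]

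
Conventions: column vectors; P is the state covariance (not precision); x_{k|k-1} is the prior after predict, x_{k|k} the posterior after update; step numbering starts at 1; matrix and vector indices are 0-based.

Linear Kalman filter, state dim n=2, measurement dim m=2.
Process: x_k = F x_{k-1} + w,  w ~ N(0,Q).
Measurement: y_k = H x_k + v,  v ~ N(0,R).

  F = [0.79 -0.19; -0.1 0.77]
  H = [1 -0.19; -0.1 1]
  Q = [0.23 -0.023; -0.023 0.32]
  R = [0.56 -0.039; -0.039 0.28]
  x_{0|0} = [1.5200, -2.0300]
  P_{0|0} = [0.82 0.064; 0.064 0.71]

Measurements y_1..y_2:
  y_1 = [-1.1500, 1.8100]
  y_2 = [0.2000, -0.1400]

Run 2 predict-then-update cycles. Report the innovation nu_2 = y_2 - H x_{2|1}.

innov = [0.6023, -0.8825]

step 1: x^-=[1.5865, -1.7151]  P^-=[0.7482 -0.1515; -0.1515 0.7393]  S=[1.3924 -0.4087; -0.4087 1.0571]  K=[0.5585 0.0018; -0.0002 0.7136]  nu=[-3.0624, 3.6837]  x^+=[-0.1172, 0.9144]  P^+=[0.3146 0.0102; 0.0102 0.2008]
step 2: x^-=[-0.2663, 0.7158]  P^-=[0.4306 -0.0708; -0.0708 0.4407]  S=[1.0334 -0.2380; -0.2380 0.7391]  K=[0.4258 -0.0170; -0.0109 0.6023]  nu=[0.6023, -0.8825]  x^+=[0.0051, 0.1778]  P^+=[0.2396 0.0026; 0.0026 0.1693]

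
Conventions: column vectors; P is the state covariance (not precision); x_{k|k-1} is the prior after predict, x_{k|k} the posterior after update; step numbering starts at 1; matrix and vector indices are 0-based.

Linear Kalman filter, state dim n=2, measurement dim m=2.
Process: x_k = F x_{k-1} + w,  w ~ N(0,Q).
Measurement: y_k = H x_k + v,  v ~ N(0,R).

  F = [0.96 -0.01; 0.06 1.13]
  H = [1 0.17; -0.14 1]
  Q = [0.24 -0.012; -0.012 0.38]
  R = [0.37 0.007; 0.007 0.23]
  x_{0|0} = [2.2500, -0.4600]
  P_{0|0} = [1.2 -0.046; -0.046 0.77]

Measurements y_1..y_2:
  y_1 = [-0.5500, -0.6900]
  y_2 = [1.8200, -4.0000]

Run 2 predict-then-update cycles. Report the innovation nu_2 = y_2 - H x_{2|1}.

innov = [1.8234, -3.2302]

step 1: x^-=[2.1646, -0.3848]  P^-=[1.3469 -0.0015; -0.0015 1.3613]  S=[1.7557 0.0484; 0.0484 1.6181]  K=[0.7709 -0.1405; 0.1079 0.8382]  nu=[-2.6492, -0.0022]  x^+=[0.1227, -0.6723]  P^+=[0.2821 0.0126; 0.0126 0.1953]
step 2: x^-=[0.1245, -0.7524]  P^-=[0.4998 0.0157; 0.0157 0.6321]  S=[0.8934 0.0598; 0.0598 0.8675]  K=[0.5692 -0.1018; 0.0896 0.7199]  nu=[1.8234, -3.2302]  x^+=[1.4913, -2.9144]  P^+=[0.2082 0.0097; 0.0097 0.1676]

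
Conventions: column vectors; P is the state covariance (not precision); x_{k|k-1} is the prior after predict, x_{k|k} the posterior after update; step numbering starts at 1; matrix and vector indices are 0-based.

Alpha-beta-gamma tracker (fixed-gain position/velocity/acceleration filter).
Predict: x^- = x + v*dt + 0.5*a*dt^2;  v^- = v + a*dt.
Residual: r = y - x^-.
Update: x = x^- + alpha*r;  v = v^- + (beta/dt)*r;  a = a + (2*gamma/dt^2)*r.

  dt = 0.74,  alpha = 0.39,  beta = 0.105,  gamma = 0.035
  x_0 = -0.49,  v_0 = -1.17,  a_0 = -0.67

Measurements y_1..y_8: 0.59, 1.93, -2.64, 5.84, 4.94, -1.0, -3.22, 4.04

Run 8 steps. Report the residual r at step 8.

resid = 2.2126

step 1: x_pred=-1.5392  r=2.1292  x^+=-0.7088  v^+=-1.3637  a^+=-0.3978
step 2: x_pred=-1.8269  r=3.7569  x^+=-0.3617  v^+=-1.1250  a^+=0.0824
step 3: x_pred=-1.1716  r=-1.4684  x^+=-1.7443  v^+=-1.2723  a^+=-0.1053
step 4: x_pred=-2.7147  r=8.5547  x^+=0.6217  v^+=-0.1364  a^+=0.9883
step 5: x_pred=0.7913  r=4.1487  x^+=2.4093  v^+=1.1836  a^+=1.5186
step 6: x_pred=3.7009  r=-4.7009  x^+=1.8676  v^+=1.6403  a^+=0.9177
step 7: x_pred=3.3327  r=-6.5527  x^+=0.7771  v^+=1.3896  a^+=0.0800
step 8: x_pred=1.8274  r=2.2126  x^+=2.6903  v^+=1.7628  a^+=0.3629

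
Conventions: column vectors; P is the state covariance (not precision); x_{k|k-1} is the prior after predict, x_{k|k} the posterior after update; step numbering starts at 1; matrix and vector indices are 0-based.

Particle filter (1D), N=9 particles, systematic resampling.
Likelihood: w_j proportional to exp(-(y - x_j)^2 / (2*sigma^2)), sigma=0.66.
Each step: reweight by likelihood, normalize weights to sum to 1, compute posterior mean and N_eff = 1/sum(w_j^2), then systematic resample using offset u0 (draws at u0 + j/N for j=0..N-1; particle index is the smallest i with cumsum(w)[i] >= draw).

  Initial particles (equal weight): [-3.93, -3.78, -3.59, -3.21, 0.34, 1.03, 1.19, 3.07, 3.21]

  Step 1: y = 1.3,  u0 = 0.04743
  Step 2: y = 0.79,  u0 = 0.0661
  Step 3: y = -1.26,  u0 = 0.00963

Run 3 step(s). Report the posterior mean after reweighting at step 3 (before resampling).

step 1: w=[0.0000, 0.0000, 0.0000, 0.0000, 0.1512, 0.4006, 0.4296, 0.0119, 0.0066]  mean=1.0332  Neff=2.7167  idx=[4, 5, 5, 5, 5, 6, 6, 6, 6]
step 2: w=[0.1008, 0.1190, 0.1190, 0.1190, 0.1190, 0.1058, 0.1058, 0.1058, 0.1058]  mean=1.0282  Neff=8.9622  idx=[0, 1, 2, 3, 4, 5, 6, 7, 8]
step 3: w=[0.7933, 0.0364, 0.0364, 0.0364, 0.0364, 0.0153, 0.0153, 0.0153, 0.0153]  mean=0.4924  Neff=1.5735  idx=[0, 0, 0, 0, 0, 0, 0, 0, 3]

post_mean = 0.4924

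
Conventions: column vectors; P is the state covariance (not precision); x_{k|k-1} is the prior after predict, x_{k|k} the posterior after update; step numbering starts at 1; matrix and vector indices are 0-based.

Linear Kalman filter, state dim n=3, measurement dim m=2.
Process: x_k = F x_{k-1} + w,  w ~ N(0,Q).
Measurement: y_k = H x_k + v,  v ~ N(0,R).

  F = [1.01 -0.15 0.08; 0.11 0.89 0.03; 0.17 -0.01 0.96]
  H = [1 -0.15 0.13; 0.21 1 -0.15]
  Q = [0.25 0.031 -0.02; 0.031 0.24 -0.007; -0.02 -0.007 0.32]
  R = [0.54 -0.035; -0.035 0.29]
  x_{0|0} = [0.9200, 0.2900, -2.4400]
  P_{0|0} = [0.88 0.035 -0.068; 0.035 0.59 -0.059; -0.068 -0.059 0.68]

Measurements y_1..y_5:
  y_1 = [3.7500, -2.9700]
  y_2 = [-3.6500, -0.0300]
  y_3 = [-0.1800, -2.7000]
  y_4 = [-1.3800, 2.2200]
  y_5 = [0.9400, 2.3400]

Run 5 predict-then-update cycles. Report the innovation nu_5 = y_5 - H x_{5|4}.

innov = [1.7766, 1.9992]

step 1: x^-=[0.6905, 0.2861, -2.1889]  P^-=[1.1451 0.0759 0.1246; 0.0759 0.7219 -0.0289; 0.1246 -0.0289 0.9510]  S=[1.7282 0.1325; 0.1325 1.1164]  K=[0.6509 0.1894; -0.0725 0.6733; 0.1576 -0.1489]  nu=[3.3870, -3.7294]  x^+=[2.1886, -2.4706, -1.0999]  P^+=[0.3403 -0.0411 -0.0122; -0.0411 0.2195 0.0873; -0.0122 0.0873 0.8896]
step 2: x^-=[2.4931, -1.9911, -0.6591]  P^-=[0.6161 0.0107 0.0839; 0.0107 0.4153 0.0901; 0.0839 0.0901 1.1441]  S=[1.1999 0.0236; 0.0236 0.7304]  K=[0.5181 0.1578; -0.0442 0.5546; 0.1844 -0.0935]  nu=[-6.3561, 1.3387]  x^+=[-0.5890, -0.9680, -1.9565]  P^+=[0.2720 -0.0324 -0.0196; -0.0324 0.1895 0.1352; -0.0196 0.1352 1.0978]
step 3: x^-=[-0.6062, -0.9850, -1.9687]  P^-=[0.5421 0.0182 0.0736; 0.0182 0.3951 0.1365; 0.0736 0.1365 1.3307]  S=[1.1219 0.0230; 0.0230 0.7010]  K=[0.4861 0.1566; -0.0319 0.5409; 0.2031 -0.0747]  nu=[0.5344, -1.8830]  x^+=[-0.6414, -2.0206, -1.7195]  P^+=[0.2563 -0.0297 -0.0288; -0.0297 0.1896 0.1695; -0.0288 0.1695 1.2812]
step 4: x^-=[-0.4823, -1.9204, -1.7395]  P^-=[0.5242 0.0212 0.0709; 0.0212 0.3975 0.1701; 0.0709 0.1701 1.4956]  S=[1.1039 0.0240; 0.0240 0.6977]  K=[0.4769 0.1565; -0.0266 0.5405; 0.2186 -0.0640]  nu=[-0.9597, 3.9808]  x^+=[-0.3171, 0.2566, -2.2040]  P^+=[0.2524 -0.0299 -0.0373; -0.0299 0.1936 0.1977; -0.0373 0.1977 1.4407]
step 5: x^-=[-0.5351, 0.1274, -2.1723]  P^-=[0.5194 0.0220 0.0700; 0.0220 0.4022 0.1977; 0.0700 0.1977 1.6392]  S=[1.1000 0.0246; 0.0246 0.6974]  K=[0.4739 0.1561; -0.0236 0.5415; 0.2316 -0.0561]  nu=[1.7766, 1.9992]  x^+=[0.6189, 1.1680, -1.8729]  P^+=[0.2517 -0.0309 -0.0449; -0.0309 0.1976 0.2218; -0.0449 0.2218 1.5786]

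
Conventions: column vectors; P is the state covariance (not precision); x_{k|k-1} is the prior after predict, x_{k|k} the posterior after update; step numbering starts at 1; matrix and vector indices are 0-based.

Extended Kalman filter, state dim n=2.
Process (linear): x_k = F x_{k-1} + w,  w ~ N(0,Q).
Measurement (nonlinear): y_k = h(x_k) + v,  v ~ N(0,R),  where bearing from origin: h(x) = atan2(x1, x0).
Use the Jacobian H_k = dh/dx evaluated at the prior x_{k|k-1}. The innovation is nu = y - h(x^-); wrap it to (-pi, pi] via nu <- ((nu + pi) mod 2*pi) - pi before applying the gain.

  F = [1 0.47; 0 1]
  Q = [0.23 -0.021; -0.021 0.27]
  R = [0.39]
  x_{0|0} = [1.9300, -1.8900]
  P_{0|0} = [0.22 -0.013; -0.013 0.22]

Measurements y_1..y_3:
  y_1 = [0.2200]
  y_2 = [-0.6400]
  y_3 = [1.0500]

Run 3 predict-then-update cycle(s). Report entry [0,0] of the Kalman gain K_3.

K[0,0] = 0.7027

step 1: x^-=[1.0417, -1.8900]  P^-=[0.4864 0.0694; 0.0694 0.4900]  H_jac=[0.4058 0.2237]  S=[0.5072]  K=[0.4198; 0.2716]  nu=[1.2871]  x^+=[1.5819, -1.5404]  P^+=[0.3970 0.0116; 0.0116 0.4526]
step 2: x^-=[0.8579, -1.5404]  P^-=[0.7379 0.2033; 0.2033 0.7226]  H_jac=[0.4955 0.2760]  S=[0.6818]  K=[0.6185; 0.4402]  nu=[0.4226]  x^+=[1.1194, -1.3544]  P^+=[0.4770 0.0176; 0.0176 0.5905]
step 3: x^-=[0.4828, -1.3544]  P^-=[0.8541 0.2742; 0.2742 0.8605]  H_jac=[0.6551 0.2335]  S=[0.8873]  K=[0.7027; 0.4289]  nu=[2.2784]  x^+=[2.0838, -0.3773]  P^+=[0.4159 0.0068; 0.0068 0.6973]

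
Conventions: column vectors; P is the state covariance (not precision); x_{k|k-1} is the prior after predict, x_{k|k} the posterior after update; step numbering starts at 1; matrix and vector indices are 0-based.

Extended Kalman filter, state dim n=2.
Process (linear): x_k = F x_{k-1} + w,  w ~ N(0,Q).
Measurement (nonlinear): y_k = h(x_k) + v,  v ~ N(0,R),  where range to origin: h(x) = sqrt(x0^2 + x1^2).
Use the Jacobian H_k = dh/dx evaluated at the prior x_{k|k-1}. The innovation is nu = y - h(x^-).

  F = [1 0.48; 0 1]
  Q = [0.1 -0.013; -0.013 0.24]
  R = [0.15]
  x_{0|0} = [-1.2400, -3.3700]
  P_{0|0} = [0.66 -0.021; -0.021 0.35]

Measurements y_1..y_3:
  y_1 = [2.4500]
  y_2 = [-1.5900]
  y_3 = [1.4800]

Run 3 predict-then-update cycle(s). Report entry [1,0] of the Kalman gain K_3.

step 1: x^-=[-2.8576, -3.3700]  P^-=[0.8205 0.1340; 0.1340 0.5900]  H_jac=[-0.6467 -0.7627]  S=[0.9686]  K=[-0.6534; -0.5541]  nu=[-1.9685]  x^+=[-1.5715, -2.2794]  P^+=[0.4070 -0.2166; -0.2166 0.2927]
step 2: x^-=[-2.6656, -2.2794]  P^-=[0.3665 -0.0892; -0.0892 0.5327]  H_jac=[-0.7600 -0.6499]  S=[0.4986]  K=[-0.4424; -0.5584]  nu=[-5.0973]  x^+=[-0.4105, 0.5670]  P^+=[0.2689 -0.2123; -0.2123 0.3772]
step 3: x^-=[-0.1383, 0.5670]  P^-=[0.2519 -0.0443; -0.0443 0.6172]  H_jac=[-0.2370 0.9715]  S=[0.7671]  K=[-0.1339; 0.7954]  nu=[0.8964]  x^+=[-0.2584, 1.2799]  P^+=[0.2382 0.0374; 0.0374 0.1319]

K[1,0] = 0.7954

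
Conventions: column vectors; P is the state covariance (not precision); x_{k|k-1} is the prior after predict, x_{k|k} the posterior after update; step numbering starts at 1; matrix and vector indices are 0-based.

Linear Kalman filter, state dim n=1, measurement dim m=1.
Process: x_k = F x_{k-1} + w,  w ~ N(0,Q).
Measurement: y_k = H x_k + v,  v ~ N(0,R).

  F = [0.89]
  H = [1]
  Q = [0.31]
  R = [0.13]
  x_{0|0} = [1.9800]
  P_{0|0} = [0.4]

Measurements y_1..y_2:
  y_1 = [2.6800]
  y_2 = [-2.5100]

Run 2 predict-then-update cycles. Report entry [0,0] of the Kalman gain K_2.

step 1: x^-=[1.7622]  P^-=[0.6268]  S=[0.7568]  K=[0.8282]  nu=[0.9178]  x^+=[2.5224]  P^+=[0.1077]
step 2: x^-=[2.2449]  P^-=[0.3953]  S=[0.5253]  K=[0.7525]  nu=[-4.7549]  x^+=[-1.3332]  P^+=[0.0978]

K[0,0] = 0.7525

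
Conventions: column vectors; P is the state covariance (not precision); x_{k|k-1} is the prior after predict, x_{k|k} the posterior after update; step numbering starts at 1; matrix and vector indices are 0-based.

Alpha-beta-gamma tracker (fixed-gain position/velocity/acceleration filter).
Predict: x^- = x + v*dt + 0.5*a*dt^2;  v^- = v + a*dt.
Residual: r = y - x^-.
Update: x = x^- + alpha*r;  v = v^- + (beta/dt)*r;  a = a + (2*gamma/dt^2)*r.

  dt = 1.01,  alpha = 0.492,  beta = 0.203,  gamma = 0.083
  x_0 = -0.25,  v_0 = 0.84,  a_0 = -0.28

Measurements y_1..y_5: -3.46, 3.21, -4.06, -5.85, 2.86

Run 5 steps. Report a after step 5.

step 1: x_pred=0.4556  r=-3.9156  x^+=-1.4709  v^+=-0.2298  a^+=-0.9172
step 2: x_pred=-2.1708  r=5.3808  x^+=0.4766  v^+=-0.0747  a^+=-0.0416
step 3: x_pred=0.3800  r=-4.4400  x^+=-1.8045  v^+=-1.0090  a^+=-0.7641
step 4: x_pred=-3.2133  r=-2.6367  x^+=-4.5106  v^+=-2.3107  a^+=-1.1931
step 5: x_pred=-7.4529  r=10.3129  x^+=-2.3790  v^+=-1.4430  a^+=0.4851

a_post = 0.4851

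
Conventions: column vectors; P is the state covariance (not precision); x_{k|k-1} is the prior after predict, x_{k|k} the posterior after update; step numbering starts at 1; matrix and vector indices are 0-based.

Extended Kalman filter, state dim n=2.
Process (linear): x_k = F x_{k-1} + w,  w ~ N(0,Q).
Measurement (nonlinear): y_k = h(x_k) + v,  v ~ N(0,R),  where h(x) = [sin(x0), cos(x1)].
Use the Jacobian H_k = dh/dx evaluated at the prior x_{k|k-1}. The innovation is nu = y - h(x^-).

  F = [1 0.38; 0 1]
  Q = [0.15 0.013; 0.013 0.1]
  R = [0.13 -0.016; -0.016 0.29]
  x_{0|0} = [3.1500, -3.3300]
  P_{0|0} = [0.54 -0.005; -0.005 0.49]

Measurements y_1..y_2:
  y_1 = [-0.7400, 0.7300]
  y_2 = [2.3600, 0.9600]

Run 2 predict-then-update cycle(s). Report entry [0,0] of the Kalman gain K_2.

K[0,0] = -1.0779

step 1: x^-=[1.8846, -3.3300]  P^-=[0.7570 0.1942; 0.1942 0.5900]  H_jac=[-0.3087 0.0000; 0.0000 -0.1873]  S=[0.2021 -0.0048; -0.0048 0.3107]  K=[-1.1592 -0.1349; -0.3051 -0.3604]  nu=[-1.6912, 1.7123]  x^+=[3.6140, -3.4311]  P^+=[0.4812 0.1098; 0.1098 0.5319]
step 2: x^-=[2.3102, -3.4311]  P^-=[0.7915 0.3249; 0.3249 0.6319]  H_jac=[-0.6739 0.0000; 0.0000 -0.2855]  S=[0.4894 0.0465; 0.0465 0.3415]  K=[-1.0779 -0.1248; -0.4024 -0.4734]  nu=[1.6211, 1.9184]  x^+=[0.3233, -4.9916]  P^+=[0.2050 0.0664; 0.0664 0.4584]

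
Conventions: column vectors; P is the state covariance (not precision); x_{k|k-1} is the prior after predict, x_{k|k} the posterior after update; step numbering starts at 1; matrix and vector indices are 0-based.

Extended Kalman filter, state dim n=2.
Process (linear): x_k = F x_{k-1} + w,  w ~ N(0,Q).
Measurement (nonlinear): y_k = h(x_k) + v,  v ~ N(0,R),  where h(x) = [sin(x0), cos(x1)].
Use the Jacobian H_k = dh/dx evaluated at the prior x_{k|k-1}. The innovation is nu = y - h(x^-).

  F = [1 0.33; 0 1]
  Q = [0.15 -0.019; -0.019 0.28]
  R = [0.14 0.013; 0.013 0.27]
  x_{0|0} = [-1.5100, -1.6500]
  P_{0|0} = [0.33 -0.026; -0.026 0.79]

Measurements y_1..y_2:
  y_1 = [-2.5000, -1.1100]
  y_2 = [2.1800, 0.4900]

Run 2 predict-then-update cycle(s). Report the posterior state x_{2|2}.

step 1: x^-=[-2.0545, -1.6500]  P^-=[0.5489 0.2157; 0.2157 1.0700]  H_jac=[-0.4651 0.0000; 0.0000 0.9969]  S=[0.2587 -0.0870; -0.0870 1.3333]  K=[-0.9533 0.0991; -0.1214 0.7921]  nu=[-1.6147, -1.0309]  x^+=[-0.6172, -2.2705]  P^+=[0.2842 0.0144; 0.0144 0.2130]
step 2: x^-=[-1.3665, -2.2705]  P^-=[0.4669 0.0657; 0.0657 0.4930]  H_jac=[0.2029 0.0000; 0.0000 0.7650]  S=[0.1592 0.0232; 0.0232 0.5585]  K=[0.5853 0.0657; -0.0148 0.6758]  nu=[3.1592, 1.1340]  x^+=[0.5571, -1.5508]  P^+=[0.4082 0.0331; 0.0331 0.2383]

x_post = [0.5571, -1.5508]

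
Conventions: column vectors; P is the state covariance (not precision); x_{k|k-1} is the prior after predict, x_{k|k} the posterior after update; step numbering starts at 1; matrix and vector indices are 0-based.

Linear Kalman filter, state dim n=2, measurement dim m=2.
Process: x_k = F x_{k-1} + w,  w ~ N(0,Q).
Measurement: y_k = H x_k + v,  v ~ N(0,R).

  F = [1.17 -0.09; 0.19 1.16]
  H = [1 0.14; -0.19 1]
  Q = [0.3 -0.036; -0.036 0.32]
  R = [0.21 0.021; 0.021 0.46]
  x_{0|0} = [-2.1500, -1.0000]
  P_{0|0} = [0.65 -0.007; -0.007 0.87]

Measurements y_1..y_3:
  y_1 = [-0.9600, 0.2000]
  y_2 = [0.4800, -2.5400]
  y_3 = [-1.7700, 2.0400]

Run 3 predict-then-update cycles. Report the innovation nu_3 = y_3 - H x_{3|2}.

step 1: x^-=[-2.4255, -1.5685]  P^-=[1.1983 0.0083; 0.0083 1.5111]  S=[1.4402 0.0129; 0.0129 2.0112]  K=[0.8339 -0.1145; 0.1459 0.7496]  nu=[1.6851, 1.3077]  x^+=[-1.1700, -0.3424]  P^+=[0.1730 -0.0023; -0.0023 0.3475]
step 2: x^-=[-1.3381, -0.6195]  P^-=[0.5401 -0.0368; -0.0368 0.7928]  S=[0.7554 -0.0065; -0.0065 1.2863]  K=[0.7073 -0.1049; 0.1035 0.6223]  nu=[1.9049, -2.1747]  x^+=[0.2373, -1.7757]  P^+=[0.1471 -0.0054; -0.0054 0.2874]
step 3: x^-=[0.4374, -2.0147]  P^-=[0.5048 -0.0406; -0.0406 0.7096]  S=[0.7174 -0.0151; -0.0151 1.2033]  K=[0.6936 -0.1048; 0.0945 0.5973]  nu=[-1.9254, 4.1378]  x^+=[-1.3315, 0.2751]  P^+=[0.1443 -0.0062; -0.0062 0.2756]

innov = [-1.9254, 4.1378]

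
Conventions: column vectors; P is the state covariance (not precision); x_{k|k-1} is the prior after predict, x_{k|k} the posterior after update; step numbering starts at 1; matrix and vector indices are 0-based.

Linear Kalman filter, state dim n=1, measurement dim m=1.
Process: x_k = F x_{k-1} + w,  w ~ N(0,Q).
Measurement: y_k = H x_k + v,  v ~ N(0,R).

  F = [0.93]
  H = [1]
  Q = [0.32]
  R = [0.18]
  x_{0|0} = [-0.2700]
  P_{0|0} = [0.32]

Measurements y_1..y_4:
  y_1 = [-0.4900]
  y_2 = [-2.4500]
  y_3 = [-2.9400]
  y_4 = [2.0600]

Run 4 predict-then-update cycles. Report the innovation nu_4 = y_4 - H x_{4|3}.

step 1: x^-=[-0.2511]  P^-=[0.5968]  S=[0.7768]  K=[0.7683]  nu=[-0.2389]  x^+=[-0.4346]  P^+=[0.1383]
step 2: x^-=[-0.4042]  P^-=[0.4396]  S=[0.6196]  K=[0.7095]  nu=[-2.0458]  x^+=[-1.8557]  P^+=[0.1277]
step 3: x^-=[-1.7258]  P^-=[0.4305]  S=[0.6105]  K=[0.7051]  nu=[-1.2142]  x^+=[-2.5820]  P^+=[0.1269]
step 4: x^-=[-2.4012]  P^-=[0.4298]  S=[0.6098]  K=[0.7048]  nu=[4.4612]  x^+=[0.7431]  P^+=[0.1269]

innov = [4.4612]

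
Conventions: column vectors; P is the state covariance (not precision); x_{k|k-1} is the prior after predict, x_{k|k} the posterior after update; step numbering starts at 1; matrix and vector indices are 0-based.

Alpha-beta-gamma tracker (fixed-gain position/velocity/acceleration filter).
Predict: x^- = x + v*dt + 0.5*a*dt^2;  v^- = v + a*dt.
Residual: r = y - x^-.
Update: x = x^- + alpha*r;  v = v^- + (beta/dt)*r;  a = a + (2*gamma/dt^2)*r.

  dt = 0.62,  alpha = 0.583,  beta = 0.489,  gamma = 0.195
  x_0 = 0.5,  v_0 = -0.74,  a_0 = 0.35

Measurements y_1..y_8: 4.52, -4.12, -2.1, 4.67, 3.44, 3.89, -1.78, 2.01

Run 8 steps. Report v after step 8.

step 1: x_pred=0.1085  r=4.4115  x^+=2.6804  v^+=2.9564  a^+=4.8258
step 2: x_pred=5.4409  r=-9.5609  x^+=-0.1331  v^+=-1.5924  a^+=-4.8744
step 3: x_pred=-2.0572  r=-0.0428  x^+=-2.0822  v^+=-4.6482  a^+=-4.9178
step 4: x_pred=-5.9092  r=10.5792  x^+=0.2585  v^+=0.6467  a^+=5.8156
step 5: x_pred=1.7772  r=1.6628  x^+=2.7466  v^+=5.5639  a^+=7.5026
step 6: x_pred=7.6382  r=-3.7482  x^+=5.4530  v^+=7.2593  a^+=3.6998
step 7: x_pred=10.6648  r=-12.4448  x^+=3.4095  v^+=-0.2622  a^+=-8.9263
step 8: x_pred=1.5313  r=0.4787  x^+=1.8104  v^+=-5.4190  a^+=-8.4406

v_post = -5.4190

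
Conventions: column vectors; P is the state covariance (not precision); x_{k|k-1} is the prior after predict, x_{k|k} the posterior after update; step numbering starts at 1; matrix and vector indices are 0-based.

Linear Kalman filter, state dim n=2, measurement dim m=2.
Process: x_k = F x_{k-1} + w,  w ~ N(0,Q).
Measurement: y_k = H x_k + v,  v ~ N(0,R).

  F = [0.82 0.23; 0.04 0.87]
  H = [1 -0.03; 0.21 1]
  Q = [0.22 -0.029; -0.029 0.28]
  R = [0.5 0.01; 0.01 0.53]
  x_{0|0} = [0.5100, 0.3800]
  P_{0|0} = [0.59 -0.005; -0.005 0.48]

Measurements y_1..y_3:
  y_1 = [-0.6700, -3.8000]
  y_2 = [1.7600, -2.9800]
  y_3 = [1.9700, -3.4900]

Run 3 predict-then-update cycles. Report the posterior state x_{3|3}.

x_post = [0.5271, -2.7657]

step 1: x^-=[0.5056, 0.3510]  P^-=[0.6402 0.0828; 0.0828 0.6439]  S=[1.1358 0.2074; 0.2074 1.2369]  K=[0.5461 0.0841; -0.0431 0.5419]  nu=[-1.1651, -4.2572]  x^+=[-0.4885, -1.9056]  P^+=[0.2737 -0.0075; -0.0075 0.2883]
step 2: x^-=[-0.8389, -1.6774]  P^-=[0.4165 0.0323; 0.0323 0.4981]  S=[0.9150 0.1146; 0.1146 1.0601]  K=[0.4460 0.0647; -0.0413 0.4808]  nu=[2.5485, -1.1264]  x^+=[0.2248, -2.3241]  P^+=[0.2234 -0.0081; -0.0081 0.2561]
step 3: x^-=[-0.3502, -2.0130]  P^-=[0.3807 0.0237; 0.0237 0.4736]  S=[0.8797 0.0993; 0.0993 1.0304]  K=[0.4252 0.0596; -0.0421 0.4686]  nu=[2.2598, -1.4035]  x^+=[0.5271, -2.7657]  P^+=[0.2129 -0.0089; -0.0089 0.2498]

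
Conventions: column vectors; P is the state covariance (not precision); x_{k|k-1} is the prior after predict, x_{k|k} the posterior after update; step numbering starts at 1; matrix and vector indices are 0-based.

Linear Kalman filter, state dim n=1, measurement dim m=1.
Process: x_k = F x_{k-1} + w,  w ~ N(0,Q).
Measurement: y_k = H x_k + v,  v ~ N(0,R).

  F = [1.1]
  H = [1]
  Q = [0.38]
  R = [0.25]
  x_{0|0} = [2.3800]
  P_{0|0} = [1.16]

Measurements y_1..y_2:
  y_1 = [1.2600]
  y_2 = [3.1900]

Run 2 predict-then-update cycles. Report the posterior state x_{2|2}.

x_post = [2.7375]

step 1: x^-=[2.6180]  P^-=[1.7836]  S=[2.0336]  K=[0.8771]  nu=[-1.3580]  x^+=[1.4269]  P^+=[0.2193]
step 2: x^-=[1.5696]  P^-=[0.6453]  S=[0.8953]  K=[0.7208]  nu=[1.6204]  x^+=[2.7375]  P^+=[0.1802]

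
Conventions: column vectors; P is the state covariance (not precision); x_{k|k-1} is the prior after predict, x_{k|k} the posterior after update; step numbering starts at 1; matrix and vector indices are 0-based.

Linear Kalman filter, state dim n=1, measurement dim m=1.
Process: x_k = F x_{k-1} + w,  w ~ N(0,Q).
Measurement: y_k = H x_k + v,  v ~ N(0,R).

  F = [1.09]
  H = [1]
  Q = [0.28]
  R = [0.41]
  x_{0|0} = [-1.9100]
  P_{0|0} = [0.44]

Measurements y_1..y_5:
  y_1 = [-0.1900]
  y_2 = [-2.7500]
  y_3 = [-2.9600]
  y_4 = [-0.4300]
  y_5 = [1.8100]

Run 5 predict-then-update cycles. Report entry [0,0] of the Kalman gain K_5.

K[0,0] = 0.5782

step 1: x^-=[-2.0819]  P^-=[0.8028]  S=[1.2128]  K=[0.6619]  nu=[1.8919]  x^+=[-0.8296]  P^+=[0.2714]
step 2: x^-=[-0.9043]  P^-=[0.6024]  S=[1.0124]  K=[0.5950]  nu=[-1.8457]  x^+=[-2.0025]  P^+=[0.2440]
step 3: x^-=[-2.1828]  P^-=[0.5699]  S=[0.9799]  K=[0.5816]  nu=[-0.7772]  x^+=[-2.6348]  P^+=[0.2384]
step 4: x^-=[-2.8719]  P^-=[0.5633]  S=[0.9733]  K=[0.5788]  nu=[2.4419]  x^+=[-1.4587]  P^+=[0.2373]
step 5: x^-=[-1.5899]  P^-=[0.5619]  S=[0.9719]  K=[0.5782]  nu=[3.3999]  x^+=[0.3758]  P^+=[0.2370]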